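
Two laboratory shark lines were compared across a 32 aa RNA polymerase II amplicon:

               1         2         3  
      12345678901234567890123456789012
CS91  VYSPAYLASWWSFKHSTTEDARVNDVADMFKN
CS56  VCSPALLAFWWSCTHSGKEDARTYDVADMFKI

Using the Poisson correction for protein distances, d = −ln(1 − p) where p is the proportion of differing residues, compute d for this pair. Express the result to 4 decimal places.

Differing sites — 2:Y/C; 6:Y/L; 9:S/F; 13:F/C; 14:K/T; 17:T/G; 18:T/K; 23:V/T; 24:N/Y; 32:N/I.
p = 10/32 = 0.312500.
d = −ln(1 − 0.312500) = −ln(0.687500) = 0.3747.

0.3747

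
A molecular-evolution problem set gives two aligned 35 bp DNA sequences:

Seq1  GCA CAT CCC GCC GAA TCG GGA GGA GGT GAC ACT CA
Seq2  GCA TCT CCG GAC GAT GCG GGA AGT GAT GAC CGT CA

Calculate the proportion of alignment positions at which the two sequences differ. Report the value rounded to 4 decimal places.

Differing sites — 4:C/T; 5:A/C; 9:C/G; 11:C/A; 15:A/T; 16:T/G; 22:G/A; 24:A/T; 26:G/A; 31:A/C; 32:C/G.
There are 11 differences over 35 sites, so p = 11/35 = 0.3143.

0.3143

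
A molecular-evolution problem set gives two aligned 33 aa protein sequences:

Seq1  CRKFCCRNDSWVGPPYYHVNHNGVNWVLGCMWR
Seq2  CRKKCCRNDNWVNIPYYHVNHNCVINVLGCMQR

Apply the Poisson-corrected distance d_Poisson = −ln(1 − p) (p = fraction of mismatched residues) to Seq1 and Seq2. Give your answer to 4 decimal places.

Mismatches occur at site 4 (F↔K), site 10 (S↔N), site 13 (G↔N), site 14 (P↔I), site 23 (G↔C), site 25 (N↔I), site 26 (W↔N), site 32 (W↔Q).
p = 8/33 = 0.242424.
d = −ln(1 − 0.242424) = −ln(0.757576) = 0.2776.

0.2776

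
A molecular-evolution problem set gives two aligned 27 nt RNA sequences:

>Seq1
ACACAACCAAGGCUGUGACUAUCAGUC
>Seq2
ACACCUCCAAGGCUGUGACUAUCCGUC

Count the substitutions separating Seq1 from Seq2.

3

Mismatches occur at site 5 (A→C), site 6 (A→U), site 24 (A→C).
That gives 3 mismatches out of 27 aligned sites, so the Hamming distance is 3.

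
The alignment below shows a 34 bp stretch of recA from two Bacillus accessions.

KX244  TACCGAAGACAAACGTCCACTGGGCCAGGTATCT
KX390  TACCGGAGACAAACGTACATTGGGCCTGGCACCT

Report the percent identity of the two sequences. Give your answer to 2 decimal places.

82.35%

Differing sites — 6:A/G; 17:C/A; 20:C/T; 27:A/T; 30:T/C; 32:T/C.
28 of the 34 sites match, so the percent identity is 28/34 × 100 = 82.35%.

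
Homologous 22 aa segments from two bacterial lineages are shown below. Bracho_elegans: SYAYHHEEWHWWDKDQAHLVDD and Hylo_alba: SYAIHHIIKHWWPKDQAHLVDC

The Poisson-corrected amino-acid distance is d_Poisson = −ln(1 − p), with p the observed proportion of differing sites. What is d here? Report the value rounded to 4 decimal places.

0.3185

Differing sites — 4:Y/I; 7:E/I; 8:E/I; 9:W/K; 13:D/P; 22:D/C.
p = 6/22 = 0.272727.
d = −ln(1 − 0.272727) = −ln(0.727273) = 0.3185.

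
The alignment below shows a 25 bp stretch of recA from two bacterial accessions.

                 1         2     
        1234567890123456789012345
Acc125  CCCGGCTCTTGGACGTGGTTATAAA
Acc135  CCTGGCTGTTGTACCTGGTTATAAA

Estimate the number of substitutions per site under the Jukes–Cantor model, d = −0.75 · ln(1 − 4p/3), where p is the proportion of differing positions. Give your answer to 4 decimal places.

The sequences differ at positions 3 (C/T), 8 (C/G), 12 (G/T), 15 (G/C).
p = 4/25 = 0.160000.
d = −0.75 · ln(1 − (4/3)·0.160000) = −0.75 · ln(0.786667) = −0.75 · (-0.239950) = 0.1800.

0.1800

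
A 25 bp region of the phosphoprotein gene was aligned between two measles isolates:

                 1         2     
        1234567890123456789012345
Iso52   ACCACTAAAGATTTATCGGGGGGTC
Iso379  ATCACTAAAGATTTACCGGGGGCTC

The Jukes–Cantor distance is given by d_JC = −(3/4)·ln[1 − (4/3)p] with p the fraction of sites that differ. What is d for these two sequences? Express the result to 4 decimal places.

The sequences differ at positions 2 (C/T), 16 (T/C), 23 (G/C).
p = 3/25 = 0.120000.
d = −0.75 · ln(1 − (4/3)·0.120000) = −0.75 · ln(0.840000) = −0.75 · (-0.174353) = 0.1308.

0.1308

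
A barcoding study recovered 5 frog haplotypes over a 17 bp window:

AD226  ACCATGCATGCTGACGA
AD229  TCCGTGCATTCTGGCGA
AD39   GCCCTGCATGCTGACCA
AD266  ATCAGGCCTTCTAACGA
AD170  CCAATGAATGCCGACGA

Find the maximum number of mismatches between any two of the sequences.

Pairwise Hamming distances:
  AD226 vs AD229: 4
  AD226 vs AD39: 3
  AD226 vs AD266: 5
  AD226 vs AD170: 4
  AD229 vs AD39: 5
  AD229 vs AD266: 7
  AD229 vs AD170: 7
  AD39 vs AD266: 8
  AD39 vs AD170: 6
  AD266 vs AD170: 9
The largest is 9, between AD266 and AD170.

9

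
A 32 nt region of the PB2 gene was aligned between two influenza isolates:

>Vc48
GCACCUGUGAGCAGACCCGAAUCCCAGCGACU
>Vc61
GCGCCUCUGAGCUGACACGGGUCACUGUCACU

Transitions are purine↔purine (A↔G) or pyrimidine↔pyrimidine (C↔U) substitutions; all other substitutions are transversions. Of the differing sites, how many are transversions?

Differing sites — 3:A/G (Ti); 7:G/C (Tv); 13:A/U (Tv); 17:C/A (Tv); 20:A/G (Ti); 21:A/G (Ti); 24:C/A (Tv); 26:A/U (Tv); 28:C/U (Ti); 29:G/C (Tv).
Of the 10 differences, 4 transitions and 6 transversions, so the answer is 6.

6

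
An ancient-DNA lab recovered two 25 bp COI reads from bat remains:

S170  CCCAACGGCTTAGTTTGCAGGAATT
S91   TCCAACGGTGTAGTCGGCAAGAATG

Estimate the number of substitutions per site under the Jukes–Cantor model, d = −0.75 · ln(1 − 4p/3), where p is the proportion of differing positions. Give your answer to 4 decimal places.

Differing sites — 1:C/T; 9:C/T; 10:T/G; 15:T/C; 16:T/G; 20:G/A; 25:T/G.
p = 7/25 = 0.280000.
d = −0.75 · ln(1 − (4/3)·0.280000) = −0.75 · ln(0.626667) = −0.75 · (-0.467340) = 0.3505.

0.3505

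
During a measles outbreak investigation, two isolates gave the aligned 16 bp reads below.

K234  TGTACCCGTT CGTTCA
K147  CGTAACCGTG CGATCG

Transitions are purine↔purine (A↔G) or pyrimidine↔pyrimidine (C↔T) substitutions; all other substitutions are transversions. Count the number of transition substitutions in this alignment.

2

The sequences differ at positions 1 (T/C, transition), 5 (C/A, transversion), 10 (T/G, transversion), 13 (T/A, transversion), 16 (A/G, transition).
Of the 5 differences, 2 transitions and 3 transversions, so the answer is 2.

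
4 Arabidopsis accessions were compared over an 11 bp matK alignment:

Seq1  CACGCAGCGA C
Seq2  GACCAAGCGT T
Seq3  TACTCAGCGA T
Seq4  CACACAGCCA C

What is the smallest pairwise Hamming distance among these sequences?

Pairwise Hamming distances:
  Seq1 vs Seq2: 5
  Seq1 vs Seq3: 3
  Seq1 vs Seq4: 2
  Seq2 vs Seq3: 4
  Seq2 vs Seq4: 6
  Seq3 vs Seq4: 4
The smallest is 2, between Seq1 and Seq4.

2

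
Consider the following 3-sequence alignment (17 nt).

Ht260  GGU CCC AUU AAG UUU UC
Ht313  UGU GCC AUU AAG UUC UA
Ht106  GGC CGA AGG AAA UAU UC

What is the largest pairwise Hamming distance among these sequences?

Pairwise Hamming distances:
  Ht260 vs Ht313: 4
  Ht260 vs Ht106: 7
  Ht313 vs Ht106: 11
The largest is 11, between Ht313 and Ht106.

11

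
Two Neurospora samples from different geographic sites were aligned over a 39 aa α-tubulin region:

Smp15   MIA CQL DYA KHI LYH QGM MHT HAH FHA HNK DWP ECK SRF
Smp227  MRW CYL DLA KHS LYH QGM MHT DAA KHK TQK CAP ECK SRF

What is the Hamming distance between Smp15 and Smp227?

Mismatches occur at site 2 (I/R), site 3 (A/W), site 5 (Q/Y), site 8 (Y/L), site 12 (I/S), site 22 (H/D), site 24 (H/A), site 25 (F/K), site 27 (A/K), site 28 (H/T), site 29 (N/Q), site 31 (D/C), site 32 (W/A).
That gives 13 mismatches out of 39 aligned sites, so the Hamming distance is 13.

13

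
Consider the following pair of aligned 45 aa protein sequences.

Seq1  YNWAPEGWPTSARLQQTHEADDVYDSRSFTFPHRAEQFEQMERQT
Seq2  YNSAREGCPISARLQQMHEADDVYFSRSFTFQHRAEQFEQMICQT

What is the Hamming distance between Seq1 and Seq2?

9

Mismatches occur at site 3 (W↔S), site 5 (P↔R), site 8 (W↔C), site 10 (T↔I), site 17 (T↔M), site 25 (D↔F), site 32 (P↔Q), site 42 (E↔I), site 43 (R↔C).
That gives 9 mismatches out of 45 aligned sites, so the Hamming distance is 9.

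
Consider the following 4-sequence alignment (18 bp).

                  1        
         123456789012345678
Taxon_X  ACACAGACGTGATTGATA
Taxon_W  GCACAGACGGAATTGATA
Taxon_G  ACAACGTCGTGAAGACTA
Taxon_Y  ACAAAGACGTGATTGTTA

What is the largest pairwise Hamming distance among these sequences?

10

Pairwise Hamming distances:
  Taxon_X vs Taxon_W: 3
  Taxon_X vs Taxon_G: 7
  Taxon_X vs Taxon_Y: 2
  Taxon_W vs Taxon_G: 10
  Taxon_W vs Taxon_Y: 5
  Taxon_G vs Taxon_Y: 6
The largest is 10, between Taxon_W and Taxon_G.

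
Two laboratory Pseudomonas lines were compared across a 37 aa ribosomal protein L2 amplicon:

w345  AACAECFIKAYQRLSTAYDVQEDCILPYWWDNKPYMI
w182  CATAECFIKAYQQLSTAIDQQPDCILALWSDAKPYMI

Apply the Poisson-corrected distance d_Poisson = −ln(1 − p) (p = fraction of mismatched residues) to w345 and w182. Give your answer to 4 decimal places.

0.3151

The sequences differ at positions 1 (A/C), 3 (C/T), 13 (R/Q), 18 (Y/I), 20 (V/Q), 22 (E/P), 27 (P/A), 28 (Y/L), 30 (W/S), 32 (N/A).
p = 10/37 = 0.270270.
d = −ln(1 − 0.270270) = −ln(0.729730) = 0.3151.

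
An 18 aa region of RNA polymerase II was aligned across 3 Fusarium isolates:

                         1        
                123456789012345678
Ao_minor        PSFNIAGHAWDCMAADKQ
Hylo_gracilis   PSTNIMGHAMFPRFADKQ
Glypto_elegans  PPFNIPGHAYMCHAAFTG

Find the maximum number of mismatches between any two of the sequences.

Pairwise Hamming distances:
  Ao_minor vs Hylo_gracilis: 7
  Ao_minor vs Glypto_elegans: 8
  Hylo_gracilis vs Glypto_elegans: 11
The largest is 11, between Hylo_gracilis and Glypto_elegans.

11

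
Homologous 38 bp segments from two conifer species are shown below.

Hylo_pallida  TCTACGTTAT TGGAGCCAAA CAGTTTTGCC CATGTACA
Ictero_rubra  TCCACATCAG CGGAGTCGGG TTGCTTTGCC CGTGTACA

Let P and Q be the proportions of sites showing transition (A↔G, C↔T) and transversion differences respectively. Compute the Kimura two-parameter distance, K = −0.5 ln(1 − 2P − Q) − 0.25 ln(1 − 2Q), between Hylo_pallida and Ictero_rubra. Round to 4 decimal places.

The sequences differ at positions 3 (T/C, transition), 6 (G/A, transition), 8 (T/C, transition), 10 (T/G, transversion), 11 (T/C, transition), 16 (C/T, transition), 18 (A/G, transition), 19 (A/G, transition), 20 (A/G, transition), 21 (C/T, transition), 22 (A/T, transversion), 24 (T/C, transition), 32 (A/G, transition).
Of the 13 differences, 11 transitions and 2 transversions over 38 sites: P = 11/38 = 0.289474, Q = 2/38 = 0.052632.
d = −0.5·ln(0.368420) − 0.25·ln(0.894736) = −0.5·(-0.998532) − 0.25·(-0.111227) = 0.5271.

0.5271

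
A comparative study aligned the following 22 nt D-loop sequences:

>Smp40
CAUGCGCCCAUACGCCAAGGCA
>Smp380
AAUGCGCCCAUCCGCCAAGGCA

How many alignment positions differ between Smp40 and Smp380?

2

Mismatches occur at site 1 (C→A), site 12 (A→C).
That gives 2 mismatches out of 22 aligned sites, so the Hamming distance is 2.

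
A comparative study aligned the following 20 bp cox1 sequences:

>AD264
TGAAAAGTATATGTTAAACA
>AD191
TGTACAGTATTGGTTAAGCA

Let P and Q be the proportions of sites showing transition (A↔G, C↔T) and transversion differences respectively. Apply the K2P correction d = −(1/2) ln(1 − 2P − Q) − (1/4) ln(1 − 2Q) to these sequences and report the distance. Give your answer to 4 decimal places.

Mismatches occur at site 3 (A↔T, transversion), site 5 (A↔C, transversion), site 11 (A↔T, transversion), site 12 (T↔G, transversion), site 18 (A↔G, transition).
Of the 5 differences, 1 transition and 4 transversions over 20 sites: P = 1/20 = 0.050000, Q = 4/20 = 0.200000.
d = −0.5·ln(0.700000) − 0.25·ln(0.600000) = −0.5·(-0.356675) − 0.25·(-0.510826) = 0.3060.

0.3060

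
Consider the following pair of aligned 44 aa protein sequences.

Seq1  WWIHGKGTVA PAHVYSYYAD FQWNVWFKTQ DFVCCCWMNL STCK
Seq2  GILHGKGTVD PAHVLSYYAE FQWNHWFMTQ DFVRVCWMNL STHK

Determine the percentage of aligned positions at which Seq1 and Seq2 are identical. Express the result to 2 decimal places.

75.00%

Mismatches occur at site 1 (W/G), site 2 (W/I), site 3 (I/L), site 10 (A/D), site 15 (Y/L), site 20 (D/E), site 25 (V/H), site 28 (K/M), site 34 (C/R), site 35 (C/V), site 43 (C/H).
33 of the 44 sites match, so the percent identity is 33/44 × 100 = 75.00%.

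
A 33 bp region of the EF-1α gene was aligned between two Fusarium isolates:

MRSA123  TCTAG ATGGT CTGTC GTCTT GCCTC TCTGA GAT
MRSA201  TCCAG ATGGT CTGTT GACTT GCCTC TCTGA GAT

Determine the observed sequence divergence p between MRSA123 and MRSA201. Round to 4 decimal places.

The sequences differ at positions 3 (T/C), 15 (C/T), 17 (T/A).
There are 3 differences over 33 sites, so p = 3/33 = 0.0909.

0.0909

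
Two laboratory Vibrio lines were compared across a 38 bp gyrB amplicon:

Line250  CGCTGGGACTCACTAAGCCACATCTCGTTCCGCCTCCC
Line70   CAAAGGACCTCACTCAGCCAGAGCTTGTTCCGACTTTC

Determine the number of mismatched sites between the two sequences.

12

The sequences differ at positions 2 (G/A), 3 (C/A), 4 (T/A), 7 (G/A), 8 (A/C), 15 (A/C), 21 (C/G), 23 (T/G), 26 (C/T), 33 (C/A), 36 (C/T), 37 (C/T).
That gives 12 mismatches out of 38 aligned sites, so the Hamming distance is 12.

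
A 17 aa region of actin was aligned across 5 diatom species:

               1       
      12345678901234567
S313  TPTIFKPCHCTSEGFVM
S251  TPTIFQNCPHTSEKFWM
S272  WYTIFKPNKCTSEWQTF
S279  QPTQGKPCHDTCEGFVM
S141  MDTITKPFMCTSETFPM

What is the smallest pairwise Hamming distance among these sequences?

5

Pairwise Hamming distances:
  S313 vs S251: 6
  S313 vs S272: 8
  S313 vs S279: 5
  S313 vs S141: 7
  S251 vs S272: 11
  S251 vs S279: 10
  S251 vs S141: 10
  S272 vs S279: 12
  S272 vs S141: 9
  S279 vs S141: 10
The smallest is 5, between S313 and S279.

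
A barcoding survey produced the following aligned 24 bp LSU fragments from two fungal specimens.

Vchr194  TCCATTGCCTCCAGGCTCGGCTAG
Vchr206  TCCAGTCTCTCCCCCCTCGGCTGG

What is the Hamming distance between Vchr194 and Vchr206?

Differing sites — 5:T/G; 7:G/C; 8:C/T; 13:A/C; 14:G/C; 15:G/C; 23:A/G.
That gives 7 mismatches out of 24 aligned sites, so the Hamming distance is 7.

7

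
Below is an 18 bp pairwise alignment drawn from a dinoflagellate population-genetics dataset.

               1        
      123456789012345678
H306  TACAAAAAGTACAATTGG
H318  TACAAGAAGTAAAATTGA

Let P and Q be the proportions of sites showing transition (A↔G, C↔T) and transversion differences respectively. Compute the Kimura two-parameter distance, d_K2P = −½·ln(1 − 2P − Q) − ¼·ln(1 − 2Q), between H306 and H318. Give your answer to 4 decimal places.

0.1922

Differing sites — 6:A/G (Ti); 12:C/A (Tv); 18:G/A (Ti).
Of the 3 differences, 2 transitions and 1 transversion over 18 sites: P = 2/18 = 0.111111, Q = 1/18 = 0.055556.
d = −0.5·ln(0.722222) − 0.25·ln(0.888888) = −0.5·(-0.325423) − 0.25·(-0.117784) = 0.1922.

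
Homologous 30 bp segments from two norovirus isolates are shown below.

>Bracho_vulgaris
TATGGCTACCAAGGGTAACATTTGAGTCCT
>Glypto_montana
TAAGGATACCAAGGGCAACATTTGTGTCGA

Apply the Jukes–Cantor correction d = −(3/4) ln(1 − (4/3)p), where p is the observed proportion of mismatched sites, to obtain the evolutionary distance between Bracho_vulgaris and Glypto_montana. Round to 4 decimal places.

The sequences differ at positions 3 (T/A), 6 (C/A), 16 (T/C), 25 (A/T), 29 (C/G), 30 (T/A).
p = 6/30 = 0.200000.
d = −0.75 · ln(1 − (4/3)·0.200000) = −0.75 · ln(0.733333) = −0.75 · (-0.310155) = 0.2326.

0.2326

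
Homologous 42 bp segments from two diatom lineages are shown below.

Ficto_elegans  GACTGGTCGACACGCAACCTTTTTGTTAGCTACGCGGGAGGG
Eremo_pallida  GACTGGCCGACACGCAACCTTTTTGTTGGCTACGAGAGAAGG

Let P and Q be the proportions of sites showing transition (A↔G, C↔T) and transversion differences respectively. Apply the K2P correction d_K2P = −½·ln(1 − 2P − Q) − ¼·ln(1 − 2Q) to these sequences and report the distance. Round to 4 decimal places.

0.1328

The sequences differ at positions 7 (T/C, transition), 28 (A/G, transition), 35 (C/A, transversion), 37 (G/A, transition), 40 (G/A, transition).
Of the 5 differences, 4 transitions and 1 transversion over 42 sites: P = 4/42 = 0.095238, Q = 1/42 = 0.023810.
d = −0.5·ln(0.785714) − 0.25·ln(0.952380) = −0.5·(-0.241162) − 0.25·(-0.048791) = 0.1328.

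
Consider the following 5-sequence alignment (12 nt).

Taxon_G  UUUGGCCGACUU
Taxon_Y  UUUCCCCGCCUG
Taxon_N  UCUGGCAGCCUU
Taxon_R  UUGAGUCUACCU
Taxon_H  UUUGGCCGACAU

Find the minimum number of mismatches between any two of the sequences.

1

Pairwise Hamming distances:
  Taxon_G vs Taxon_Y: 4
  Taxon_G vs Taxon_N: 3
  Taxon_G vs Taxon_R: 5
  Taxon_G vs Taxon_H: 1
  Taxon_Y vs Taxon_N: 5
  Taxon_Y vs Taxon_R: 8
  Taxon_Y vs Taxon_H: 5
  Taxon_N vs Taxon_R: 8
  Taxon_N vs Taxon_H: 4
  Taxon_R vs Taxon_H: 5
The smallest is 1, between Taxon_G and Taxon_H.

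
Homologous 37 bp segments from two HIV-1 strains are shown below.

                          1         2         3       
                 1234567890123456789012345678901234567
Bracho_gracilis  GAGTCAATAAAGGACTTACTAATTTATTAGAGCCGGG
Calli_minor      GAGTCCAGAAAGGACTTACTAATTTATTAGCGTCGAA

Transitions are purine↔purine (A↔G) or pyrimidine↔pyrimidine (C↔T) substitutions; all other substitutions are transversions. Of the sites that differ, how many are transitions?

3

Differing sites — 6:A/C (Tv); 8:T/G (Tv); 31:A/C (Tv); 33:C/T (Ti); 36:G/A (Ti); 37:G/A (Ti).
Of the 6 differences, 3 transitions and 3 transversions, so the answer is 3.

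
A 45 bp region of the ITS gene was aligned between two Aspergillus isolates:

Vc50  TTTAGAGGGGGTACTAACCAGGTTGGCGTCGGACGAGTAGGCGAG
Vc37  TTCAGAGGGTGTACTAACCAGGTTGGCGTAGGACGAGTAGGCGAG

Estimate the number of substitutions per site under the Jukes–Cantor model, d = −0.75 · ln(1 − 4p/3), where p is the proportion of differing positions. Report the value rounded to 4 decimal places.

Differing sites — 3:T/C; 10:G/T; 30:C/A.
p = 3/45 = 0.066667.
d = −0.75 · ln(1 − (4/3)·0.066667) = −0.75 · ln(0.911111) = −0.75 · (-0.093091) = 0.0698.

0.0698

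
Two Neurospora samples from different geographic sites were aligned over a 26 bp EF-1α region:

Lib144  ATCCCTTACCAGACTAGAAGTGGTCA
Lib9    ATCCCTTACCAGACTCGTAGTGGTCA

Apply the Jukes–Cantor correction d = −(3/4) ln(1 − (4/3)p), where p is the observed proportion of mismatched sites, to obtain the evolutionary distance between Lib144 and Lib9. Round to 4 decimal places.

0.0812

The sequences differ at positions 16 (A/C), 18 (A/T).
p = 2/26 = 0.076923.
d = −0.75 · ln(1 − (4/3)·0.076923) = −0.75 · ln(0.897436) = −0.75 · (-0.108213) = 0.0812.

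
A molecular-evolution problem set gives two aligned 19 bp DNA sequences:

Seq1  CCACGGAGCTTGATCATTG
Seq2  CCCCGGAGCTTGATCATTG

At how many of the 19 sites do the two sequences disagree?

1

Differing sites — 3:A/C.
That gives 1 mismatch out of 19 aligned sites, so the Hamming distance is 1.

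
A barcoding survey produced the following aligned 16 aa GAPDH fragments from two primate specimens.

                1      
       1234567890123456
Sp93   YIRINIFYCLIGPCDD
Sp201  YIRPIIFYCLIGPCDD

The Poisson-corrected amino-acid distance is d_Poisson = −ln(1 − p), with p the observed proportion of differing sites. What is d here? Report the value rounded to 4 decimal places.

0.1335

Mismatches occur at site 4 (I↔P), site 5 (N↔I).
p = 2/16 = 0.125000.
d = −ln(1 − 0.125000) = −ln(0.875000) = 0.1335.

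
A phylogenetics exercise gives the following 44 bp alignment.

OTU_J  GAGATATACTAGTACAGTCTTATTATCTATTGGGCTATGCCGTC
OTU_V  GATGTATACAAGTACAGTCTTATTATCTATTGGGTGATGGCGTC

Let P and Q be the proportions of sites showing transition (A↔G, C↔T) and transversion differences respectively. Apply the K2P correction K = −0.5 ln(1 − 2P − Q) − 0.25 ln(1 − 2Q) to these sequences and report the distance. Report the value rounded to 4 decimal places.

Mismatches occur at site 3 (G/T, transversion), site 4 (A/G, transition), site 10 (T/A, transversion), site 35 (C/T, transition), site 36 (T/G, transversion), site 40 (C/G, transversion).
Of the 6 differences, 2 transitions and 4 transversions over 44 sites: P = 2/44 = 0.045455, Q = 4/44 = 0.090909.
d = −0.5·ln(0.818181) − 0.25·ln(0.818182) = −0.5·(-0.200672) − 0.25·(-0.200670) = 0.1505.

0.1505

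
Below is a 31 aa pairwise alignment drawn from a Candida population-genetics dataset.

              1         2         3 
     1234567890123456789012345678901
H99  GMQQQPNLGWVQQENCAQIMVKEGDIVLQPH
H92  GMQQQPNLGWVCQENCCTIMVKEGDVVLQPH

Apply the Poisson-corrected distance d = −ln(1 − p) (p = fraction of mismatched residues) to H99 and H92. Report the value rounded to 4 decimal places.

Differing sites — 12:Q/C; 17:A/C; 18:Q/T; 26:I/V.
p = 4/31 = 0.129032.
d = −ln(1 − 0.129032) = −ln(0.870968) = 0.1382.

0.1382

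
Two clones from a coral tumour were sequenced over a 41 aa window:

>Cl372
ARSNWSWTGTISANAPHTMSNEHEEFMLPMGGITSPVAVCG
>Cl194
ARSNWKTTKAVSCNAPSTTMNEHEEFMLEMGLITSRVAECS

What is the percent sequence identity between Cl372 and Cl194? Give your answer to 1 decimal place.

65.9%

The sequences differ at positions 6 (S/K), 7 (W/T), 9 (G/K), 10 (T/A), 11 (I/V), 13 (A/C), 17 (H/S), 19 (M/T), 20 (S/M), 29 (P/E), 32 (G/L), 36 (P/R), 39 (V/E), 41 (G/S).
27 of the 41 sites match, so the percent identity is 27/41 × 100 = 65.9%.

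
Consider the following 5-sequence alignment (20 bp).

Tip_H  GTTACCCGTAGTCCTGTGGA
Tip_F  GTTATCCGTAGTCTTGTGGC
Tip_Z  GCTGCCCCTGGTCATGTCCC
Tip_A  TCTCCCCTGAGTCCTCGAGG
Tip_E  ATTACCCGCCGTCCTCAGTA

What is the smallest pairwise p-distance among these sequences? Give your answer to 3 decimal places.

Pairwise Hamming distances:
  Tip_H vs Tip_F: 3
  Tip_H vs Tip_Z: 8
  Tip_H vs Tip_A: 9
  Tip_H vs Tip_E: 6
  Tip_F vs Tip_Z: 8
  Tip_F vs Tip_A: 11
  Tip_F vs Tip_E: 9
  Tip_Z vs Tip_A: 11
  Tip_Z vs Tip_E: 12
  Tip_A vs Tip_E: 10
The smallest is 3 mismatches, between Tip_H and Tip_F; p = 3/20 = 0.150.

0.150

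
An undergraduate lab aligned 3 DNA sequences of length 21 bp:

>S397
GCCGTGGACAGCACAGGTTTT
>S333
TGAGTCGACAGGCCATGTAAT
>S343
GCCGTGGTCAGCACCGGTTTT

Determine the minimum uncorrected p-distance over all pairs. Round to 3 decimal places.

Pairwise Hamming distances:
  S397 vs S333: 9
  S397 vs S343: 2
  S333 vs S343: 11
The smallest is 2 mismatches, between S397 and S343; p = 2/21 = 0.095.

0.095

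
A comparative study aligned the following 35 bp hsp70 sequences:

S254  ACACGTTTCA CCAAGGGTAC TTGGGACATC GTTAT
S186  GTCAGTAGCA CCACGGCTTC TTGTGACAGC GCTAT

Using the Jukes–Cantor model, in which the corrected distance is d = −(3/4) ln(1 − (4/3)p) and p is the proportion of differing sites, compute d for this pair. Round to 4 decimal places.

Differing sites — 1:A/G; 2:C/T; 3:A/C; 4:C/A; 7:T/A; 8:T/G; 14:A/C; 17:G/C; 19:A/T; 24:G/T; 29:T/G; 32:T/C.
p = 12/35 = 0.342857.
d = −0.75 · ln(1 − (4/3)·0.342857) = −0.75 · ln(0.542857) = −0.75 · (-0.610909) = 0.4582.

0.4582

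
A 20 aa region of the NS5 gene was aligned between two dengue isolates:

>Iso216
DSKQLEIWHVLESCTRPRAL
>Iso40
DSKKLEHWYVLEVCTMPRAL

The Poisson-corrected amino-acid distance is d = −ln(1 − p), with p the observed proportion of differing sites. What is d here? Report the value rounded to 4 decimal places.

Differing sites — 4:Q/K; 7:I/H; 9:H/Y; 13:S/V; 16:R/M.
p = 5/20 = 0.250000.
d = −ln(1 − 0.250000) = −ln(0.750000) = 0.2877.

0.2877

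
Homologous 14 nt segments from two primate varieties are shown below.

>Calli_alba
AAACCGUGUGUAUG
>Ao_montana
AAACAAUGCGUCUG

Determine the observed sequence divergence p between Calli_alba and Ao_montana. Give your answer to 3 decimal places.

0.286

Mismatches occur at site 5 (C/A), site 6 (G/A), site 9 (U/C), site 12 (A/C).
There are 4 differences over 14 sites, so p = 4/14 = 0.286.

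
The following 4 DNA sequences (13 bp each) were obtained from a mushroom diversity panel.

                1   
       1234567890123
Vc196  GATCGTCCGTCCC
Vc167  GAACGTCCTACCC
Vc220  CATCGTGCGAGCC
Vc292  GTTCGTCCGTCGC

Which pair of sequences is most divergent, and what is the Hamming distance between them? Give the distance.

Pairwise Hamming distances:
  Vc196 vs Vc167: 3
  Vc196 vs Vc220: 4
  Vc196 vs Vc292: 2
  Vc167 vs Vc220: 5
  Vc167 vs Vc292: 5
  Vc220 vs Vc292: 6
The largest is 6, between Vc220 and Vc292.

6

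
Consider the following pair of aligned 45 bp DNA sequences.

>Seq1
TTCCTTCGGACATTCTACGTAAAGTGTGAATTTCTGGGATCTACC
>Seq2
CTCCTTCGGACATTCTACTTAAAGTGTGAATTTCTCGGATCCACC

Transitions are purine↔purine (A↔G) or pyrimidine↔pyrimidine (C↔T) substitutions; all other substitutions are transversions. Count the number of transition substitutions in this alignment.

2

The sequences differ at positions 1 (T/C, transition), 19 (G/T, transversion), 36 (G/C, transversion), 42 (T/C, transition).
Of the 4 differences, 2 transitions and 2 transversions, so the answer is 2.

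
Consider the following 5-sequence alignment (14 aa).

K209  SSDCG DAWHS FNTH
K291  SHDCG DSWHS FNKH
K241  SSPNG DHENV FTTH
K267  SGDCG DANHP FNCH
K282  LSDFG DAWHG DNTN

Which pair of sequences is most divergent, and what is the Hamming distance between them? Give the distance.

Pairwise Hamming distances:
  K209 vs K291: 3
  K209 vs K241: 7
  K209 vs K267: 4
  K209 vs K282: 5
  K291 vs K241: 9
  K291 vs K267: 5
  K291 vs K282: 8
  K241 vs K267: 9
  K241 vs K282: 10
  K267 vs K282: 8
The largest is 10, between K241 and K282.

10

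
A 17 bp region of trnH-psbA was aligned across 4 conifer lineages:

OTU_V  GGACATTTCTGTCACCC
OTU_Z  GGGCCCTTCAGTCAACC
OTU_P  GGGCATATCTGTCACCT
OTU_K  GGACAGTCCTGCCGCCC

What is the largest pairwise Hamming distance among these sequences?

Pairwise Hamming distances:
  OTU_V vs OTU_Z: 5
  OTU_V vs OTU_P: 3
  OTU_V vs OTU_K: 4
  OTU_Z vs OTU_P: 6
  OTU_Z vs OTU_K: 8
  OTU_P vs OTU_K: 7
The largest is 8, between OTU_Z and OTU_K.

8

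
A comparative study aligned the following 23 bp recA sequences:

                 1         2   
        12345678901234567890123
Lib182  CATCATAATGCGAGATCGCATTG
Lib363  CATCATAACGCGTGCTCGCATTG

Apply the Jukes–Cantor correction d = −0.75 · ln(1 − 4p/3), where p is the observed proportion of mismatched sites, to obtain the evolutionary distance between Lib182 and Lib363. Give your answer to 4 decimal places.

0.1433

Mismatches occur at site 9 (T/C), site 13 (A/T), site 15 (A/C).
p = 3/23 = 0.130435.
d = −0.75 · ln(1 − (4/3)·0.130435) = −0.75 · ln(0.826087) = −0.75 · (-0.191055) = 0.1433.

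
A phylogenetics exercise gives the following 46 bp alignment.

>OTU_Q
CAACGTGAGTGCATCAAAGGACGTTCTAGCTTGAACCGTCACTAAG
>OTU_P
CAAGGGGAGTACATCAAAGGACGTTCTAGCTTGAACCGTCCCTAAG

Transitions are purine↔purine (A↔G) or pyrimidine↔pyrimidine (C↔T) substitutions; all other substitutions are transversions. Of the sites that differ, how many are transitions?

1

Differing sites — 4:C/G (Tv); 6:T/G (Tv); 11:G/A (Ti); 41:A/C (Tv).
Of the 4 differences, 1 transition and 3 transversions, so the answer is 1.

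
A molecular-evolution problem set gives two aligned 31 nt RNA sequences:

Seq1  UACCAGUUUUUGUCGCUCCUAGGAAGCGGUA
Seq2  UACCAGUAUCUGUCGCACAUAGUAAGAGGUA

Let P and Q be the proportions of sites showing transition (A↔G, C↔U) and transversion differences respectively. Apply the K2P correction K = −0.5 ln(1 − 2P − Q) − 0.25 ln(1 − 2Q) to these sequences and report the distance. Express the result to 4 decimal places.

0.2253

The sequences differ at positions 8 (U/A, transversion), 10 (U/C, transition), 17 (U/A, transversion), 19 (C/A, transversion), 23 (G/U, transversion), 27 (C/A, transversion).
Of the 6 differences, 1 transition and 5 transversions over 31 sites: P = 1/31 = 0.032258, Q = 5/31 = 0.161290.
d = −0.5·ln(0.774194) − 0.25·ln(0.677420) = −0.5·(-0.255933) − 0.25·(-0.389464) = 0.2253.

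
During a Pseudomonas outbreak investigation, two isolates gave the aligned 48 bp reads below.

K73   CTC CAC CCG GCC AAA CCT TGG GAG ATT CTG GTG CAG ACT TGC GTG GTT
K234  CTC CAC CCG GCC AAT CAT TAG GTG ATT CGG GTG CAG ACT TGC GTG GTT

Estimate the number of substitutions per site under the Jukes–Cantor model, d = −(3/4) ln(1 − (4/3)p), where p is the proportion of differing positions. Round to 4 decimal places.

The sequences differ at positions 15 (A/T), 17 (C/A), 20 (G/A), 23 (A/T), 29 (T/G).
p = 5/48 = 0.104167.
d = −0.75 · ln(1 − (4/3)·0.104167) = −0.75 · ln(0.861111) = −0.75 · (-0.149532) = 0.1121.

0.1121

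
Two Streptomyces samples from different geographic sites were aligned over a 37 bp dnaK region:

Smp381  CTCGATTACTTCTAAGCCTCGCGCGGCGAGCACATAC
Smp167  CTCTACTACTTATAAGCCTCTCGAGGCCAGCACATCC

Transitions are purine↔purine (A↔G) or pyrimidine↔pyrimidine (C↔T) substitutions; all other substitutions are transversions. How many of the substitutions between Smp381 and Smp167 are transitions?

1

Differing sites — 4:G/T (Tv); 6:T/C (Ti); 12:C/A (Tv); 21:G/T (Tv); 24:C/A (Tv); 28:G/C (Tv); 36:A/C (Tv).
Of the 7 differences, 1 transition and 6 transversions, so the answer is 1.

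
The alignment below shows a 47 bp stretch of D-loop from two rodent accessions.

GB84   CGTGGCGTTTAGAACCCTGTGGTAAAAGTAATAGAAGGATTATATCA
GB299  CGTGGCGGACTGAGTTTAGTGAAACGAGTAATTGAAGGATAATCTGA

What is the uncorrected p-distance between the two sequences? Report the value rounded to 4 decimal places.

The sequences differ at positions 8 (T/G), 9 (T/A), 10 (T/C), 11 (A/T), 14 (A/G), 15 (C/T), 16 (C/T), 17 (C/T), 18 (T/A), 22 (G/A), 23 (T/A), 25 (A/C), 26 (A/G), 33 (A/T), 41 (T/A), 44 (A/C), 46 (C/G).
There are 17 differences over 47 sites, so p = 17/47 = 0.3617.

0.3617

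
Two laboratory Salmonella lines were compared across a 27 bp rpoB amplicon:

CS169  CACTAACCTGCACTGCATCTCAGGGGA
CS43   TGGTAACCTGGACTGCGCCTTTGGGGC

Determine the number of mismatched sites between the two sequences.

Mismatches occur at site 1 (C/T), site 2 (A/G), site 3 (C/G), site 11 (C/G), site 17 (A/G), site 18 (T/C), site 21 (C/T), site 22 (A/T), site 27 (A/C).
That gives 9 mismatches out of 27 aligned sites, so the Hamming distance is 9.

9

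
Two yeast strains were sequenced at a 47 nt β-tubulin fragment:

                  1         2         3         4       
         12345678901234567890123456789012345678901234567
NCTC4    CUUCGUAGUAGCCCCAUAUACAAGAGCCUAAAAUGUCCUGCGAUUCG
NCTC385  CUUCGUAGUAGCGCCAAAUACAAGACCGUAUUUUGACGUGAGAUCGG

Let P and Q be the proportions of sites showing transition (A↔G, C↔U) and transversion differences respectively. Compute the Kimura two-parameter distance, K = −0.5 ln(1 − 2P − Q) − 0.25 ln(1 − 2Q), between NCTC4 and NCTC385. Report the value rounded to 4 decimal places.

The sequences differ at positions 13 (C/G, transversion), 17 (U/A, transversion), 26 (G/C, transversion), 28 (C/G, transversion), 31 (A/U, transversion), 32 (A/U, transversion), 33 (A/U, transversion), 36 (U/A, transversion), 38 (C/G, transversion), 41 (C/A, transversion), 45 (U/C, transition), 46 (C/G, transversion).
Of the 12 differences, 1 transition and 11 transversions over 47 sites: P = 1/47 = 0.021277, Q = 11/47 = 0.234043.
d = −0.5·ln(0.723403) − 0.25·ln(0.531914) = −0.5·(-0.323789) − 0.25·(-0.631273) = 0.3197.

0.3197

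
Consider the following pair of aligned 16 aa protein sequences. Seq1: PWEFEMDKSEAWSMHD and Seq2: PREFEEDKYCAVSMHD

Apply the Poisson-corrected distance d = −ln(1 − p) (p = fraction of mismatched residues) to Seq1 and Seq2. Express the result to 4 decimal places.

The sequences differ at positions 2 (W/R), 6 (M/E), 9 (S/Y), 10 (E/C), 12 (W/V).
p = 5/16 = 0.312500.
d = −ln(1 − 0.312500) = −ln(0.687500) = 0.3747.

0.3747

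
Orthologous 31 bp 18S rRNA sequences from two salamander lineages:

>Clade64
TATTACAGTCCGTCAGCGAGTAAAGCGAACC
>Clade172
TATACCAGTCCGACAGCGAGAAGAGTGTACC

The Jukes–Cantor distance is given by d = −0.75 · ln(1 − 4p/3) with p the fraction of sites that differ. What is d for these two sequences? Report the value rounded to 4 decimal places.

0.2687

The sequences differ at positions 4 (T/A), 5 (A/C), 13 (T/A), 21 (T/A), 23 (A/G), 26 (C/T), 28 (A/T).
p = 7/31 = 0.225806.
d = −0.75 · ln(1 − (4/3)·0.225806) = −0.75 · ln(0.698925) = −0.75 · (-0.358212) = 0.2687.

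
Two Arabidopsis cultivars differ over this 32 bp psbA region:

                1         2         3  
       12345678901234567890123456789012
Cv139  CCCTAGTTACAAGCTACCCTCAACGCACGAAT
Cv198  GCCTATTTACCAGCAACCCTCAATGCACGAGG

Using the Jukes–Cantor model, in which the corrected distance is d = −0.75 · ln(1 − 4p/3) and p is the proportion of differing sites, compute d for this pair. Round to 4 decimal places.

Mismatches occur at site 1 (C→G), site 6 (G→T), site 11 (A→C), site 15 (T→A), site 24 (C→T), site 31 (A→G), site 32 (T→G).
p = 7/32 = 0.218750.
d = −0.75 · ln(1 − (4/3)·0.218750) = −0.75 · ln(0.708333) = −0.75 · (-0.344841) = 0.2586.

0.2586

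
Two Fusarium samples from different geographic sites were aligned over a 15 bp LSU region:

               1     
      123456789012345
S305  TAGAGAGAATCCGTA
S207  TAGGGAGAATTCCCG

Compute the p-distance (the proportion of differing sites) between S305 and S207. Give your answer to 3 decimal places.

Mismatches occur at site 4 (A↔G), site 11 (C↔T), site 13 (G↔C), site 14 (T↔C), site 15 (A↔G).
There are 5 differences over 15 sites, so p = 5/15 = 0.333.

0.333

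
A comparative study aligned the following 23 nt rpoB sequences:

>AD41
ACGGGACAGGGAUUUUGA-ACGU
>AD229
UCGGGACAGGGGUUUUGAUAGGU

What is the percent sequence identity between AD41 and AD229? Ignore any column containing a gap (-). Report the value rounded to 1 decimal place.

86.4%

Excluding the 1 gap column leaves 22 comparable sites.
The sequences differ at positions 1 (A/U), 12 (A/G), 21 (C/G).
19 of the 22 comparable sites match, so the percent identity is 19/22 × 100 = 86.4%.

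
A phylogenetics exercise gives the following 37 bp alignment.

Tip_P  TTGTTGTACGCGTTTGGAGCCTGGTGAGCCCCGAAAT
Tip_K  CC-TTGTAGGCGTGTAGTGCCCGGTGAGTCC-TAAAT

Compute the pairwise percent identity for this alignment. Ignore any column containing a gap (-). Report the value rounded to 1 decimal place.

74.3%

Excluding the 2 gap columns leaves 35 comparable sites.
Mismatches occur at site 1 (T→C), site 2 (T→C), site 9 (C→G), site 14 (T→G), site 16 (G→A), site 18 (A→T), site 22 (T→C), site 29 (C→T), site 33 (G→T).
26 of the 35 comparable sites match, so the percent identity is 26/35 × 100 = 74.3%.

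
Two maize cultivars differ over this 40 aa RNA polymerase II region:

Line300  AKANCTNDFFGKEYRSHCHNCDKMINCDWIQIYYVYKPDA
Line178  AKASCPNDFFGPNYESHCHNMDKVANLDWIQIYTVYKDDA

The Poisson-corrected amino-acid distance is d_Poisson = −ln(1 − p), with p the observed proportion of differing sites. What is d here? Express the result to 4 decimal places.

The sequences differ at positions 4 (N/S), 6 (T/P), 12 (K/P), 13 (E/N), 15 (R/E), 21 (C/M), 24 (M/V), 25 (I/A), 27 (C/L), 34 (Y/T), 38 (P/D).
p = 11/40 = 0.275000.
d = −ln(1 − 0.275000) = −ln(0.725000) = 0.3216.

0.3216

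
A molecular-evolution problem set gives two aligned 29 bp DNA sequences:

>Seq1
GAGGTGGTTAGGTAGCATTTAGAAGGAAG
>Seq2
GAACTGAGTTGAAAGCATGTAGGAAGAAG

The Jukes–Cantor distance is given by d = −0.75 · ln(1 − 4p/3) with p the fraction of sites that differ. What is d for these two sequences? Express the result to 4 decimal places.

Differing sites — 3:G/A; 4:G/C; 7:G/A; 8:T/G; 10:A/T; 12:G/A; 13:T/A; 19:T/G; 23:A/G; 25:G/A.
p = 10/29 = 0.344828.
d = −0.75 · ln(1 − (4/3)·0.344828) = −0.75 · ln(0.540229) = −0.75 · (-0.615762) = 0.4618.

0.4618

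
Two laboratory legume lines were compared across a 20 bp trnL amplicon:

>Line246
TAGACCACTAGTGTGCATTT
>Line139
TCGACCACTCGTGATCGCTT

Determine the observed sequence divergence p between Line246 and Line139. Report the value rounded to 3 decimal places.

0.300

Mismatches occur at site 2 (A/C), site 10 (A/C), site 14 (T/A), site 15 (G/T), site 17 (A/G), site 18 (T/C).
There are 6 differences over 20 sites, so p = 6/20 = 0.300.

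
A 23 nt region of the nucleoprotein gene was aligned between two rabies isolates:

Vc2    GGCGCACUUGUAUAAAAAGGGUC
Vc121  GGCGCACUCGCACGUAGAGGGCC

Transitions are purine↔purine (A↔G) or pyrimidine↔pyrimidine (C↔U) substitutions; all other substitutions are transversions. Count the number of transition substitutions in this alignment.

Differing sites — 9:U/C (Ti); 11:U/C (Ti); 13:U/C (Ti); 14:A/G (Ti); 15:A/U (Tv); 17:A/G (Ti); 22:U/C (Ti).
Of the 7 differences, 6 transitions and 1 transversion, so the answer is 6.

6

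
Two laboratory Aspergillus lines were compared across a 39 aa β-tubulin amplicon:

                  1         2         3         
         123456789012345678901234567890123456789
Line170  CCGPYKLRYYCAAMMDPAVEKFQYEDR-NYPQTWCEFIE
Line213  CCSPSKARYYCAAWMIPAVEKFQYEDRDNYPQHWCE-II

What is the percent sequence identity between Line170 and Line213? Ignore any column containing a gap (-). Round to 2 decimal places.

Excluding the 2 gap columns leaves 37 comparable sites.
Mismatches occur at site 3 (G/S), site 5 (Y/S), site 7 (L/A), site 14 (M/W), site 16 (D/I), site 33 (T/H), site 39 (E/I).
30 of the 37 comparable sites match, so the percent identity is 30/37 × 100 = 81.08%.

81.08%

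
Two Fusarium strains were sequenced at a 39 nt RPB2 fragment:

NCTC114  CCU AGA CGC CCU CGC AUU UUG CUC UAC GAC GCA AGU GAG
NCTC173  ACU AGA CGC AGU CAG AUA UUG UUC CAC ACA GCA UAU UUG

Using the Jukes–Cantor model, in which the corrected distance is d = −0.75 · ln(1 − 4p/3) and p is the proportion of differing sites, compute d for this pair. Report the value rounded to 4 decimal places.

0.5393

Differing sites — 1:C/A; 10:C/A; 11:C/G; 14:G/A; 15:C/G; 18:U/A; 22:C/U; 25:U/C; 28:G/A; 29:A/C; 30:C/A; 34:A/U; 35:G/A; 37:G/U; 38:A/U.
p = 15/39 = 0.384615.
d = −0.75 · ln(1 − (4/3)·0.384615) = −0.75 · ln(0.487180) = −0.75 · (-0.719122) = 0.5393.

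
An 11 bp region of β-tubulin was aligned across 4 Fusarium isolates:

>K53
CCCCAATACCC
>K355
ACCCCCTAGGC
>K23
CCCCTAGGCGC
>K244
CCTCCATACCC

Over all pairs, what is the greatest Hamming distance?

Pairwise Hamming distances:
  K53 vs K355: 5
  K53 vs K23: 4
  K53 vs K244: 2
  K355 vs K23: 6
  K355 vs K244: 5
  K23 vs K244: 5
The largest is 6, between K355 and K23.

6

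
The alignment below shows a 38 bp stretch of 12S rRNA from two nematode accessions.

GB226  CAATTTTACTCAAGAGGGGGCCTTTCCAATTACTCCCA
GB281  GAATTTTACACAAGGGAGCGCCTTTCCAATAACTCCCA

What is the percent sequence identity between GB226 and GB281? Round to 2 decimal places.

Differing sites — 1:C/G; 10:T/A; 15:A/G; 17:G/A; 19:G/C; 31:T/A.
32 of the 38 sites match, so the percent identity is 32/38 × 100 = 84.21%.

84.21%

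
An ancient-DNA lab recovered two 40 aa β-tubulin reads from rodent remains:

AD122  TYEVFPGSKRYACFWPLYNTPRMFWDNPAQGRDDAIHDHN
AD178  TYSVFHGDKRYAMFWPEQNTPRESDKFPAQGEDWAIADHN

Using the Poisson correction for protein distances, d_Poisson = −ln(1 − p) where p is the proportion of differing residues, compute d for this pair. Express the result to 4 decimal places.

Differing sites — 3:E/S; 6:P/H; 8:S/D; 13:C/M; 17:L/E; 18:Y/Q; 23:M/E; 24:F/S; 25:W/D; 26:D/K; 27:N/F; 32:R/E; 34:D/W; 37:H/A.
p = 14/40 = 0.350000.
d = −ln(1 − 0.350000) = −ln(0.650000) = 0.4308.

0.4308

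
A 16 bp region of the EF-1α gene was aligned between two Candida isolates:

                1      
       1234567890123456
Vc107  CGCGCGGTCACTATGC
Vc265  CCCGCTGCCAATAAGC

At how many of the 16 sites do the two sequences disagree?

5

Differing sites — 2:G/C; 6:G/T; 8:T/C; 11:C/A; 14:T/A.
That gives 5 mismatches out of 16 aligned sites, so the Hamming distance is 5.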